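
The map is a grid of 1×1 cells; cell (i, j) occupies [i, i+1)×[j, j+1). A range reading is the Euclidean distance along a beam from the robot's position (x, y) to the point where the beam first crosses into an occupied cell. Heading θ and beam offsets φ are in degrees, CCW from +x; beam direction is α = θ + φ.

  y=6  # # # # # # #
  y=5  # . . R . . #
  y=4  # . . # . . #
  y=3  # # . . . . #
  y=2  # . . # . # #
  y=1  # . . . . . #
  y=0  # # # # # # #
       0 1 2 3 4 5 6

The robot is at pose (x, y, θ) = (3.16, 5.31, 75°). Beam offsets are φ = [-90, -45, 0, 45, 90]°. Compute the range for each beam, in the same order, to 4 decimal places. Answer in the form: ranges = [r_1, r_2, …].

beam 1: φ=-90°, α=345°
  d=(0.9659,-0.2588)  start (3,5)  tX=0.8696 tY=1.1977  stride 1/|dx|=1.0353 1/|dy|=3.8637
    cross x-line → (4,5), t=0.8696
    cross y-line → (4,4), t=1.1977
    cross x-line → (5,4), t=1.9049
    cross x-line → (6,4), t=2.9402 (wall)
  → r_1 = 2.9402
beam 2: φ=-45°, α=30°
  d=(0.8660,0.5000)  start (3,5)  tX=0.9699 tY=1.3800  stride 1/|dx|=1.1547 1/|dy|=2.0000
    cross x-line → (4,5), t=0.9699
    cross y-line → (4,6), t=1.3800 (wall)
  → r_2 = 1.3800
beam 3: φ=0°, α=75°
  d=(0.2588,0.9659)  start (3,5)  tX=3.2455 tY=0.7143  stride 1/|dx|=3.8637 1/|dy|=1.0353
    cross y-line → (3,6), t=0.7143 (wall)
  → r_3 = 0.7143
beam 4: φ=45°, α=120°
  d=(-0.5000,0.8660)  start (3,5)  tX=0.3200 tY=0.7967  stride 1/|dx|=2.0000 1/|dy|=1.1547
    cross x-line → (2,5), t=0.3200
    cross y-line → (2,6), t=0.7967 (wall)
  → r_4 = 0.7967
beam 5: φ=90°, α=165°
  d=(-0.9659,0.2588)  start (3,5)  tX=0.1656 tY=2.6660  stride 1/|dx|=1.0353 1/|dy|=3.8637
    cross x-line → (2,5), t=0.1656
    cross x-line → (1,5), t=1.2009
    cross x-line → (0,5), t=2.2362 (wall)
  → r_5 = 2.2362

ranges = [2.9402, 1.3800, 0.7143, 0.7967, 2.2362]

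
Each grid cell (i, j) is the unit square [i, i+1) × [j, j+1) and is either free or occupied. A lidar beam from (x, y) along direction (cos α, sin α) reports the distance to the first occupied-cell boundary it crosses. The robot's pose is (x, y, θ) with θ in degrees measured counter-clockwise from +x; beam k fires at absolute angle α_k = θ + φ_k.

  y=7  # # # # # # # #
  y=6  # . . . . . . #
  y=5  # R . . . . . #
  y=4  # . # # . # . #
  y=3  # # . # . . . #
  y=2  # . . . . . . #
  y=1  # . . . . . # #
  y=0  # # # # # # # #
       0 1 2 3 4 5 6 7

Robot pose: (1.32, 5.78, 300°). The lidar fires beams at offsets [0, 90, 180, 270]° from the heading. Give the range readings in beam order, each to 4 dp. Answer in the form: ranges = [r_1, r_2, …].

beam 1: φ=0°, α=300°
  dir = (cos 300°, sin 300°) = (0.5000, -0.8660); from cell (1,5)
  next x-line at t=1.3600, next y-line at t=0.9007; Δt_x=2.0000, Δt_y=1.1547
    y: enter (1,4) at t=0.9007
    x: enter (2,4) at t=1.3600 ← occupied
  → r_1 = 1.3600
beam 2: φ=90°, α=30°
  dir = (cos 30°, sin 30°) = (0.8660, 0.5000); from cell (1,5)
  next x-line at t=0.7852, next y-line at t=0.4400; Δt_x=1.1547, Δt_y=2.0000
    y: enter (1,6) at t=0.4400
    x: enter (2,6) at t=0.7852
    x: enter (3,6) at t=1.9399
    y: enter (3,7) at t=2.4400 ← occupied
  → r_2 = 2.4400
beam 3: φ=180°, α=120°
  dir = (cos 120°, sin 120°) = (-0.5000, 0.8660); from cell (1,5)
  next x-line at t=0.6400, next y-line at t=0.2540; Δt_x=2.0000, Δt_y=1.1547
    y: enter (1,6) at t=0.2540
    x: enter (0,6) at t=0.6400 ← occupied
  → r_3 = 0.6400
beam 4: φ=270°, α=210°
  dir = (cos 210°, sin 210°) = (-0.8660, -0.5000); from cell (1,5)
  next x-line at t=0.3695, next y-line at t=1.5600; Δt_x=1.1547, Δt_y=2.0000
    x: enter (0,5) at t=0.3695 ← occupied
  → r_4 = 0.3695

ranges = [1.3600, 2.4400, 0.6400, 0.3695]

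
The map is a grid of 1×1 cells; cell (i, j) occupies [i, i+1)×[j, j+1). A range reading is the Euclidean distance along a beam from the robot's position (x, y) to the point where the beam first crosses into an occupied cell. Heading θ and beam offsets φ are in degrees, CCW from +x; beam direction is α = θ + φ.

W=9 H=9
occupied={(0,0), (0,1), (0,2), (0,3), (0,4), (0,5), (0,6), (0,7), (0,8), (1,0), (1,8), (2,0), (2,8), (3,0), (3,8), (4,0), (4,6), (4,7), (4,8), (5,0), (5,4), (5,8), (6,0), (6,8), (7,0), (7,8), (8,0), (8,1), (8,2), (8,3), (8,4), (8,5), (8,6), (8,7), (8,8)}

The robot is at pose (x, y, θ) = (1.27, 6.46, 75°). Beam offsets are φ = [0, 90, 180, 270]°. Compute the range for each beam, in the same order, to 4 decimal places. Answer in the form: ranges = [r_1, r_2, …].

ranges = [1.5943, 0.2795, 1.0432, 6.9674]

beam 1: φ=0°, α=75°
  cosα=0.2588 sinα=0.9659 | (1,6) | tMaxX 2.8205 tMaxY 0.5590 | tΔX 3.8637 tΔY 1.0353
    t=0.5590 [y] (1,7)
    t=1.5943 [y] (1,8) — stop
  → r_1 = 1.5943
beam 2: φ=90°, α=165°
  cosα=-0.9659 sinα=0.2588 | (1,6) | tMaxX 0.2795 tMaxY 2.0864 | tΔX 1.0353 tΔY 3.8637
    t=0.2795 [x] (0,6) — stop
  → r_2 = 0.2795
beam 3: φ=180°, α=255°
  cosα=-0.2588 sinα=-0.9659 | (1,6) | tMaxX 1.0432 tMaxY 0.4762 | tΔX 3.8637 tΔY 1.0353
    t=0.4762 [y] (1,5)
    t=1.0432 [x] (0,5) — stop
  → r_3 = 1.0432
beam 4: φ=270°, α=345°
  cosα=0.9659 sinα=-0.2588 | (1,6) | tMaxX 0.7558 tMaxY 1.7773 | tΔX 1.0353 tΔY 3.8637
    t=0.7558 [x] (2,6)
    t=1.7773 [y] (2,5)
    t=1.7910 [x] (3,5)
    t=2.8263 [x] (4,5)
    t=3.8616 [x] (5,5)
    t=4.8969 [x] (6,5)
    t=5.6410 [y] (6,4)
    t=5.9321 [x] (7,4)
    t=6.9674 [x] (8,4) — stop
  → r_4 = 6.9674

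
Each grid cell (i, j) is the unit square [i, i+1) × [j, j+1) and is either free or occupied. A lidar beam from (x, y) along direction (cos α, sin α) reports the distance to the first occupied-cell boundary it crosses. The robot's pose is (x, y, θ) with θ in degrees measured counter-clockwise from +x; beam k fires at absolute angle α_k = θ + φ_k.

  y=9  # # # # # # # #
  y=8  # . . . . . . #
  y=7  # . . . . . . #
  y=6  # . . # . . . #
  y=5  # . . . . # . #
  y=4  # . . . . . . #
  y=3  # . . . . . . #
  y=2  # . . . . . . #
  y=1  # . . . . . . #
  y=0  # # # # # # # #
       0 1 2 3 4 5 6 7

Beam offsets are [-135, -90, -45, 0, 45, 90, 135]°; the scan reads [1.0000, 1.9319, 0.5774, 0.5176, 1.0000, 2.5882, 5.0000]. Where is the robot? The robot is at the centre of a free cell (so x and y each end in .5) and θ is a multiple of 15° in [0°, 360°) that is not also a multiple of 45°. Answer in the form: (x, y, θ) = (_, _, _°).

Candidates: 46 free-cell centres × 16 headings = 736 poses. Raycast each; keep the one whose scan matches to 4 dp.
  (1.5, 4.5, 60°): beam 1 = 3.6235 ≠ 1.0000 ✗
  (4.5, 1.5, 30°): beam 1 = 0.5176 ≠ 1.0000 ✗
  (3.5, 3.5, 15°): beam 1 = 2.8868 ≠ 1.0000 ✗
  …
  (6.5, 6.5, 15°): r_1=1.0000, r_2=1.9319, r_3=0.5774, r_4=0.5176, r_5=1.0000, r_6=2.5882, r_7=5.0000 — all match ✓
Unique over the lattice → pose = (6.5, 6.5, 15°).

(x, y, θ) = (6.5, 6.5, 15°)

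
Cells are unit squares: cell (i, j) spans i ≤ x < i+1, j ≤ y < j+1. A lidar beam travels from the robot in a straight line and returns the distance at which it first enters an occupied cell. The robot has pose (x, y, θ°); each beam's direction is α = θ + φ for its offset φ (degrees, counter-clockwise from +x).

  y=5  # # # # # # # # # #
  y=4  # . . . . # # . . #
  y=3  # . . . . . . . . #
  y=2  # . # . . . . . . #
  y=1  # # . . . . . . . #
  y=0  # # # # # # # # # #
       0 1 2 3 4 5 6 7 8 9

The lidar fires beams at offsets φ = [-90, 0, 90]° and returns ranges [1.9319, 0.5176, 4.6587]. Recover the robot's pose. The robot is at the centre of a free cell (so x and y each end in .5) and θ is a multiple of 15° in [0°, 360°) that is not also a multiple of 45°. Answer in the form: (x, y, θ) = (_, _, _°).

(x, y, θ) = (4.5, 1.5, 285°)

The pose lattice has 28·16 = 448 candidates. Test each by forward raycasting.
  (3.5, 2.5, 330°): beam 1 = 1.7321 ≠ 1.9319 ✗
  (3.5, 2.5, 15°): beam 1 = 1.5529 ≠ 1.9319 ✗
  (3.5, 4.5, 195°): beam 1 = 0.5176 ≠ 1.9319 ✗
  …
  (4.5, 1.5, 285°): r_1=1.9319, r_2=0.5176, r_3=4.6587 — all match ✓
No second candidate reproduces the full scan.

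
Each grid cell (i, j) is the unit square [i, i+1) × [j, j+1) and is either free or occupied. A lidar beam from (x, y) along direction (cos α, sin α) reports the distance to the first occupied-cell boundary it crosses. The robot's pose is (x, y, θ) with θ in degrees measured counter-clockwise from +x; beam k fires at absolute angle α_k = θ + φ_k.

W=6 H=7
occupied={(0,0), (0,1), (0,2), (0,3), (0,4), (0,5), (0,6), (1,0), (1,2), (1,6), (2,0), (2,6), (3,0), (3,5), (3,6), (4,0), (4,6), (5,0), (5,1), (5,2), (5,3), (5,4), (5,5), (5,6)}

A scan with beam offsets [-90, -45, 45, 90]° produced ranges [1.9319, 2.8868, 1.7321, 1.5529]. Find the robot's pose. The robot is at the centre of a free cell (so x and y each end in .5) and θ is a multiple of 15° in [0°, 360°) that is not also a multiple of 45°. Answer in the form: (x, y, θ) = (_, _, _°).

The pose lattice has 18·16 = 288 candidates. Test each by forward raycasting.
  (3.5, 2.5, 195°): beam 1 = 3.6235 ≠ 1.9319 ✗
  (1.5, 5.5, 240°): beam 1 = 0.5774 ≠ 1.9319 ✗
  (4.5, 5.5, 105°): beam 1 = 0.5176 ≠ 1.9319 ✗
  …
  (3.5, 3.5, 285°): r_1=1.9319, r_2=2.8868, r_3=1.7321, r_4=1.5529 — all match ✓
Only this pose fits every beam.

(x, y, θ) = (3.5, 3.5, 285°)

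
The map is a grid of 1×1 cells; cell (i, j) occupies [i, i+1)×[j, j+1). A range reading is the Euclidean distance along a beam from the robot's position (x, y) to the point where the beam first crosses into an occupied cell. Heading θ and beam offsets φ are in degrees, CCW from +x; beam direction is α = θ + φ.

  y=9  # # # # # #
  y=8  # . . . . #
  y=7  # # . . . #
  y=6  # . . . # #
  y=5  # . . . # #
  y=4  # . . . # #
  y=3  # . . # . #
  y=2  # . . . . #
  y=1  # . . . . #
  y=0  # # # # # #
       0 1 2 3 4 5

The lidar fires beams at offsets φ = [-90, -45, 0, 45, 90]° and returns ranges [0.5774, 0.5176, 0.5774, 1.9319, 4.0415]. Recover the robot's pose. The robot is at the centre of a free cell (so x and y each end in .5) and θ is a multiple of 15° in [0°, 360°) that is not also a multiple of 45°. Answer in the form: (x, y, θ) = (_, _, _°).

(x, y, θ) = (1.5, 1.5, 300°)

The pose lattice has 27·16 = 432 candidates. Test each by forward raycasting.
  (1.5, 2.5, 300°): beam 2 = 1.5529 ≠ 0.5176 ✗
  (2.5, 8.5, 300°): beam 1 = 1.0000 ≠ 0.5774 ✗
  (4.5, 2.5, 165°): beam 1 = 1.5529 ≠ 0.5774 ✗
  (3.5, 8.5, 150°): beam 3 = 1.0000 ≠ 0.5774 ✗
  (2.5, 3.5, 105°): beam 1 = 0.5176 ≠ 0.5774 ✗
  …
  (1.5, 1.5, 300°): r_1=0.5774, r_2=0.5176, r_3=0.5774, r_4=1.9319, r_5=4.0415 — all match ✓
No second candidate reproduces the full scan.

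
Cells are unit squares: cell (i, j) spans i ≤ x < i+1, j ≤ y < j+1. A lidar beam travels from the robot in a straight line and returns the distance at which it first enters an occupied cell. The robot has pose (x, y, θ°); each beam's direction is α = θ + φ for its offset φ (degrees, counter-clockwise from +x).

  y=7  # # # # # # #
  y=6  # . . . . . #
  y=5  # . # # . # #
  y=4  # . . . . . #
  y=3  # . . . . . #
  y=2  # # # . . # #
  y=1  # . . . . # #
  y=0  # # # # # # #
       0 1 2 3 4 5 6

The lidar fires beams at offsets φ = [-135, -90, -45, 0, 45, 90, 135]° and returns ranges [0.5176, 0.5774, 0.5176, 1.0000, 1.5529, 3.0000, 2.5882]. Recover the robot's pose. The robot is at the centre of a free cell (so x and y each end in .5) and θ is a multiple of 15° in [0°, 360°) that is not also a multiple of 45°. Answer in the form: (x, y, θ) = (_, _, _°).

The pose lattice has 23·16 = 368 candidates. Test each by forward raycasting.
  (3.5, 4.5, 60°): beam 1 = 3.6235 ≠ 0.5176 ✗
  (5.5, 4.5, 300°): beam 1 = 1.9319 ≠ 0.5176 ✗
  (5.5, 6.5, 285°): beam 1 = 1.0000 ≠ 0.5176 ✗
  (4.5, 4.5, 300°): beam 1 = 1.9319 ≠ 0.5176 ✗
  (1.5, 5.5, 330°): beam 2 = 1.0000 ≠ 0.5774 ✗
  …
  (5.5, 3.5, 60°): r_1=0.5176, r_2=0.5774, r_3=0.5176, r_4=1.0000, r_5=1.5529, r_6=3.0000, r_7=2.5882 — all match ✓
Unique over the lattice → pose = (5.5, 3.5, 60°).

(x, y, θ) = (5.5, 3.5, 60°)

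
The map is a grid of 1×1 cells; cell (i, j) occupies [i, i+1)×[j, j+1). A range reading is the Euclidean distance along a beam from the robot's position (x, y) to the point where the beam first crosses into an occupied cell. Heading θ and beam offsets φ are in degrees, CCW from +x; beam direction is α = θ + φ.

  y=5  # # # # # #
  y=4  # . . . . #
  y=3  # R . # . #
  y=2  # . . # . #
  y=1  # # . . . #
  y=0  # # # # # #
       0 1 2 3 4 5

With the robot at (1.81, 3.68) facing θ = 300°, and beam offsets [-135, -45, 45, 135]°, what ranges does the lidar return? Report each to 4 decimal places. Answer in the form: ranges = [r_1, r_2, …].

beam 1: φ=-135°, α=165°
  cosα=-0.9659 sinα=0.2588 | (1,3) | tMaxX 0.8386 tMaxY 1.2364 | tΔX 1.0353 tΔY 3.8637
    t=0.8386 [x] (0,3) — stop
  → r_1 = 0.8386
beam 2: φ=-45°, α=255°
  cosα=-0.2588 sinα=-0.9659 | (1,3) | tMaxX 3.1296 tMaxY 0.7040 | tΔX 3.8637 tΔY 1.0353
    t=0.7040 [y] (1,2)
    t=1.7393 [y] (1,1) — stop
  → r_2 = 1.7393
beam 3: φ=45°, α=345°
  cosα=0.9659 sinα=-0.2588 | (1,3) | tMaxX 0.1967 tMaxY 2.6273 | tΔX 1.0353 tΔY 3.8637
    t=0.1967 [x] (2,3)
    t=1.2320 [x] (3,3) — stop
  → r_3 = 1.2320
beam 4: φ=135°, α=75°
  cosα=0.2588 sinα=0.9659 | (1,3) | tMaxX 0.7341 tMaxY 0.3313 | tΔX 3.8637 tΔY 1.0353
    t=0.3313 [y] (1,4)
    t=0.7341 [x] (2,4)
    t=1.3666 [y] (2,5) — stop
  → r_4 = 1.3666

ranges = [0.8386, 1.7393, 1.2320, 1.3666]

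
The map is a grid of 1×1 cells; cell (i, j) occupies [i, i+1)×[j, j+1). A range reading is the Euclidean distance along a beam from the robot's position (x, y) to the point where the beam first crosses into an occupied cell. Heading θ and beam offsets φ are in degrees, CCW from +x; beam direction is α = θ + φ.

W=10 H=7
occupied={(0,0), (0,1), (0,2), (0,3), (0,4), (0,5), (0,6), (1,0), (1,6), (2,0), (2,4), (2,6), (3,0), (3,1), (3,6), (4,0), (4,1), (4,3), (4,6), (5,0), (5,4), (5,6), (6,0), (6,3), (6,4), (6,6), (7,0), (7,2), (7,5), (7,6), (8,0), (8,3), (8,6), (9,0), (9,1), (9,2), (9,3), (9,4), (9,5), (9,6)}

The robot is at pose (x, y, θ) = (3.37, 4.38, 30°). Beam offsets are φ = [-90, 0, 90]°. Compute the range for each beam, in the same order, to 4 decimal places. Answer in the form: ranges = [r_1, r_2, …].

beam 1: φ=-90°, α=300°
  direction (0.5000, -0.8660); cell (3,4); t to first gridline: x 1.2600, y 0.4388 (then +2.0000 / +1.1547)
    (3,3) via y @ 0.4388
    (4,3) via x @ 1.2600  # hit
  → r_1 = 1.2600
beam 2: φ=0°, α=30°
  direction (0.8660, 0.5000); cell (3,4); t to first gridline: x 0.7275, y 1.2400 (then +1.1547 / +2.0000)
    (4,4) via x @ 0.7275
    (4,5) via y @ 1.2400
    (5,5) via x @ 1.8822
    (6,5) via x @ 3.0369
    (6,6) via y @ 3.2400  # hit
  → r_2 = 3.2400
beam 3: φ=90°, α=120°
  direction (-0.5000, 0.8660); cell (3,4); t to first gridline: x 0.7400, y 0.7159 (then +2.0000 / +1.1547)
    (3,5) via y @ 0.7159
    (2,5) via x @ 0.7400
    (2,6) via y @ 1.8706  # hit
  → r_3 = 1.8706

ranges = [1.2600, 3.2400, 1.8706]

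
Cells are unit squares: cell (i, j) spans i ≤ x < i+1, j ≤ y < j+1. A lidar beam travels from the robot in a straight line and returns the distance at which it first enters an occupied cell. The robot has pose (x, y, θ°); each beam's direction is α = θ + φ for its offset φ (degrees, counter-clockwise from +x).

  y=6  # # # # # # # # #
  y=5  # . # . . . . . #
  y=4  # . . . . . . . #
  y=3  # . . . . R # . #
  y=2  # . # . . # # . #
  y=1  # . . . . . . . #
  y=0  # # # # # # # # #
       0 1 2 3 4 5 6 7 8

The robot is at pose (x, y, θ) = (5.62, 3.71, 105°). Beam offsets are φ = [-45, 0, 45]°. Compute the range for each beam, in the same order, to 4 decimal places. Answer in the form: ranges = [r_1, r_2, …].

ranges = [2.6443, 2.3708, 3.0253]

beam 1: φ=-45°, α=60°
  d=(0.5000,0.8660)  start (5,3)  tX=0.7600 tY=0.3349  stride 1/|dx|=2.0000 1/|dy|=1.1547
    cross y-line → (5,4), t=0.3349
    cross x-line → (6,4), t=0.7600
    cross y-line → (6,5), t=1.4896
    cross y-line → (6,6), t=2.6443 (wall)
  → r_1 = 2.6443
beam 2: φ=0°, α=105°
  d=(-0.2588,0.9659)  start (5,3)  tX=2.3955 tY=0.3002  stride 1/|dx|=3.8637 1/|dy|=1.0353
    cross y-line → (5,4), t=0.3002
    cross y-line → (5,5), t=1.3355
    cross y-line → (5,6), t=2.3708 (wall)
  → r_2 = 2.3708
beam 3: φ=45°, α=150°
  d=(-0.8660,0.5000)  start (5,3)  tX=0.7159 tY=0.5800  stride 1/|dx|=1.1547 1/|dy|=2.0000
    cross y-line → (5,4), t=0.5800
    cross x-line → (4,4), t=0.7159
    cross x-line → (3,4), t=1.8706
    cross y-line → (3,5), t=2.5800
    cross x-line → (2,5), t=3.0253 (wall)
  → r_3 = 3.0253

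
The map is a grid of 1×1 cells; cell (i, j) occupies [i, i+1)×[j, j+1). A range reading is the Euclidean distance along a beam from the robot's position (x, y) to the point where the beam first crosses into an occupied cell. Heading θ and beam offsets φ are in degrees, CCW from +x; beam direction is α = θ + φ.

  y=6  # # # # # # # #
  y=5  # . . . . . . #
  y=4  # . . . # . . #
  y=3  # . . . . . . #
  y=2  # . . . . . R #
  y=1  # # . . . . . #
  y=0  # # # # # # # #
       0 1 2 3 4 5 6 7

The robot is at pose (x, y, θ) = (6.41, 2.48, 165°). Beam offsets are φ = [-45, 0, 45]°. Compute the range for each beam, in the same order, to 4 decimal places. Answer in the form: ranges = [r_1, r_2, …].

beam 1: φ=-45°, α=120°
  dir = (cos 120°, sin 120°) = (-0.5000, 0.8660); from cell (6,2)
  next x-line at t=0.8200, next y-line at t=0.6004; Δt_x=2.0000, Δt_y=1.1547
    y: enter (6,3) at t=0.6004
    x: enter (5,3) at t=0.8200
    y: enter (5,4) at t=1.7551
    x: enter (4,4) at t=2.8200 ← occupied
  → r_1 = 2.8200
beam 2: φ=0°, α=165°
  dir = (cos 165°, sin 165°) = (-0.9659, 0.2588); from cell (6,2)
  next x-line at t=0.4245, next y-line at t=2.0091; Δt_x=1.0353, Δt_y=3.8637
    x: enter (5,2) at t=0.4245
    x: enter (4,2) at t=1.4597
    y: enter (4,3) at t=2.0091
    x: enter (3,3) at t=2.4950
    x: enter (2,3) at t=3.5303
    x: enter (1,3) at t=4.5656
    x: enter (0,3) at t=5.6008 ← occupied
  → r_2 = 5.6008
beam 3: φ=45°, α=210°
  dir = (cos 210°, sin 210°) = (-0.8660, -0.5000); from cell (6,2)
  next x-line at t=0.4734, next y-line at t=0.9600; Δt_x=1.1547, Δt_y=2.0000
    x: enter (5,2) at t=0.4734
    y: enter (5,1) at t=0.9600
    x: enter (4,1) at t=1.6281
    x: enter (3,1) at t=2.7828
    y: enter (3,0) at t=2.9600 ← occupied
  → r_3 = 2.9600

ranges = [2.8200, 5.6008, 2.9600]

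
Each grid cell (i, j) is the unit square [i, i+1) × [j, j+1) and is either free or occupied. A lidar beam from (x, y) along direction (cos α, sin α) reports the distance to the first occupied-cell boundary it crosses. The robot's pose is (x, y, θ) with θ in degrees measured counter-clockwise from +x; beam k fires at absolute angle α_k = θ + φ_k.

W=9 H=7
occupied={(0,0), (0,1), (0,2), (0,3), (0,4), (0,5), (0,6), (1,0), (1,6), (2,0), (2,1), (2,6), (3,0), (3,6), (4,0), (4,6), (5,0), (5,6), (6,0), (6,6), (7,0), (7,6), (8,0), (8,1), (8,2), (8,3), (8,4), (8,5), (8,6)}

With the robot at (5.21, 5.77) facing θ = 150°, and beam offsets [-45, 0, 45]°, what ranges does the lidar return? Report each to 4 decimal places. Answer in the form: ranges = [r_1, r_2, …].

ranges = [0.2381, 0.4600, 4.3585]

beam 1: φ=-45°, α=105°
  d=(-0.2588,0.9659)  start (5,5)  tX=0.8114 tY=0.2381  stride 1/|dx|=3.8637 1/|dy|=1.0353
    cross y-line → (5,6), t=0.2381 (wall)
  → r_1 = 0.2381
beam 2: φ=0°, α=150°
  d=(-0.8660,0.5000)  start (5,5)  tX=0.2425 tY=0.4600  stride 1/|dx|=1.1547 1/|dy|=2.0000
    cross x-line → (4,5), t=0.2425
    cross y-line → (4,6), t=0.4600 (wall)
  → r_2 = 0.4600
beam 3: φ=45°, α=195°
  d=(-0.9659,-0.2588)  start (5,5)  tX=0.2174 tY=2.9751  stride 1/|dx|=1.0353 1/|dy|=3.8637
    cross x-line → (4,5), t=0.2174
    cross x-line → (3,5), t=1.2527
    cross x-line → (2,5), t=2.2880
    cross y-line → (2,4), t=2.9751
    cross x-line → (1,4), t=3.3232
    cross x-line → (0,4), t=4.3585 (wall)
  → r_3 = 4.3585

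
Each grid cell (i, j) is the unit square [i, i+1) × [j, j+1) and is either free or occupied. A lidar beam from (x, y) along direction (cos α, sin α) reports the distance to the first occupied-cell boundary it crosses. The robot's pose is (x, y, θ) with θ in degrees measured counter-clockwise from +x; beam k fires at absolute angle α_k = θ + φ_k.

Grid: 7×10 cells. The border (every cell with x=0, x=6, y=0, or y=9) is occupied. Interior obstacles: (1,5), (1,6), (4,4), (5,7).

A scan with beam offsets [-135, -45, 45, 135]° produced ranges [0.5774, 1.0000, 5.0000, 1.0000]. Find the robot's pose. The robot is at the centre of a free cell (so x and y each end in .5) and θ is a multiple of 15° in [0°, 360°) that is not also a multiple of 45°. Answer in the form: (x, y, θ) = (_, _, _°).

(x, y, θ) = (5.5, 3.5, 165°)

Enumerate (i+0.5, j+0.5, θ) over the 36 free cells and 16 admissible headings. For each, cast all 4 beams and compare to the given ranges.
  (2.5, 5.5, 105°): beam 1 = 1.7321 ≠ 0.5774 ✗
  (3.5, 3.5, 105°): beam 1 = 2.8868 ≠ 0.5774 ✗
  (4.5, 7.5, 345°): beam 1 = 2.8868 ≠ 0.5774 ✗
  (2.5, 1.5, 165°): beam 1 = 4.0415 ≠ 0.5774 ✗
  …
  (5.5, 3.5, 165°): r_1=0.5774, r_2=1.0000, r_3=5.0000, r_4=1.0000 — all match ✓
No second candidate reproduces the full scan.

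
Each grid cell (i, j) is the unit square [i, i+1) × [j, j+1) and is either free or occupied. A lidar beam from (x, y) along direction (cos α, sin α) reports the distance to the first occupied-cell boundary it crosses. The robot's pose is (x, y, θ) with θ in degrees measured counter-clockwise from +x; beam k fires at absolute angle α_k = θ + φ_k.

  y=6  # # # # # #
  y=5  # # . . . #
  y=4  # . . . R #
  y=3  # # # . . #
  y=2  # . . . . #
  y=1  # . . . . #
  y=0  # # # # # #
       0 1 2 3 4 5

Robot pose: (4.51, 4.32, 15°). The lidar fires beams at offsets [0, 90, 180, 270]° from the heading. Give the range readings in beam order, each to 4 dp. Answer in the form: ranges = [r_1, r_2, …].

beam 1: φ=0°, α=15°
  cosα=0.9659 sinα=0.2588 | (4,4) | tMaxX 0.5073 tMaxY 2.6273 | tΔX 1.0353 tΔY 3.8637
    t=0.5073 [x] (5,4) — stop
  → r_1 = 0.5073
beam 2: φ=90°, α=105°
  cosα=-0.2588 sinα=0.9659 | (4,4) | tMaxX 1.9705 tMaxY 0.7040 | tΔX 3.8637 tΔY 1.0353
    t=0.7040 [y] (4,5)
    t=1.7393 [y] (4,6) — stop
  → r_2 = 1.7393
beam 3: φ=180°, α=195°
  cosα=-0.9659 sinα=-0.2588 | (4,4) | tMaxX 0.5280 tMaxY 1.2364 | tΔX 1.0353 tΔY 3.8637
    t=0.5280 [x] (3,4)
    t=1.2364 [y] (3,3)
    t=1.5633 [x] (2,3) — stop
  → r_3 = 1.5633
beam 4: φ=270°, α=285°
  cosα=0.2588 sinα=-0.9659 | (4,4) | tMaxX 1.8932 tMaxY 0.3313 | tΔX 3.8637 tΔY 1.0353
    t=0.3313 [y] (4,3)
    t=1.3666 [y] (4,2)
    t=1.8932 [x] (5,2) — stop
  → r_4 = 1.8932

ranges = [0.5073, 1.7393, 1.5633, 1.8932]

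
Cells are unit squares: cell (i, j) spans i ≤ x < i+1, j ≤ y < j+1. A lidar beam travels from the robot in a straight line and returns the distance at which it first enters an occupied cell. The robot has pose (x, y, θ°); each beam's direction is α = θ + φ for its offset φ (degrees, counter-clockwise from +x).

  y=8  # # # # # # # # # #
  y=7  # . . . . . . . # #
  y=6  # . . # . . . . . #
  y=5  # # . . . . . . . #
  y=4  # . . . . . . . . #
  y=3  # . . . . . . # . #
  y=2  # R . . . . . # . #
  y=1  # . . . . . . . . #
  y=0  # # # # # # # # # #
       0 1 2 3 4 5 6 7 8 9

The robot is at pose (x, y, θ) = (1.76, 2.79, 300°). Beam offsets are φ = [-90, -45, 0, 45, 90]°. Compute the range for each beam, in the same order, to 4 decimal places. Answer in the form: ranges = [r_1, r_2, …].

ranges = [0.8776, 1.8531, 2.0669, 6.9160, 8.3600]

beam 1: φ=-90°, α=210°
  d=(-0.8660,-0.5000)  start (1,2)  tX=0.8776 tY=1.5800  stride 1/|dx|=1.1547 1/|dy|=2.0000
    cross x-line → (0,2), t=0.8776 (wall)
  → r_1 = 0.8776
beam 2: φ=-45°, α=255°
  d=(-0.2588,-0.9659)  start (1,2)  tX=2.9364 tY=0.8179  stride 1/|dx|=3.8637 1/|dy|=1.0353
    cross y-line → (1,1), t=0.8179
    cross y-line → (1,0), t=1.8531 (wall)
  → r_2 = 1.8531
beam 3: φ=0°, α=300°
  d=(0.5000,-0.8660)  start (1,2)  tX=0.4800 tY=0.9122  stride 1/|dx|=2.0000 1/|dy|=1.1547
    cross x-line → (2,2), t=0.4800
    cross y-line → (2,1), t=0.9122
    cross y-line → (2,0), t=2.0669 (wall)
  → r_3 = 2.0669
beam 4: φ=45°, α=345°
  d=(0.9659,-0.2588)  start (1,2)  tX=0.2485 tY=3.0523  stride 1/|dx|=1.0353 1/|dy|=3.8637
    cross x-line → (2,2), t=0.2485
    cross x-line → (3,2), t=1.2837
    cross x-line → (4,2), t=2.3190
    cross y-line → (4,1), t=3.0523
    cross x-line → (5,1), t=3.3543
    cross x-line → (6,1), t=4.3896
    cross x-line → (7,1), t=5.4248
    cross x-line → (8,1), t=6.4601
    cross y-line → (8,0), t=6.9160 (wall)
  → r_4 = 6.9160
beam 5: φ=90°, α=30°
  d=(0.8660,0.5000)  start (1,2)  tX=0.2771 tY=0.4200  stride 1/|dx|=1.1547 1/|dy|=2.0000
    cross x-line → (2,2), t=0.2771
    cross y-line → (2,3), t=0.4200
    cross x-line → (3,3), t=1.4318
    cross y-line → (3,4), t=2.4200
    cross x-line → (4,4), t=2.5865
    cross x-line → (5,4), t=3.7412
    cross y-line → (5,5), t=4.4200
    cross x-line → (6,5), t=4.8959
    cross x-line → (7,5), t=6.0506
    cross y-line → (7,6), t=6.4200
    cross x-line → (8,6), t=7.2053
    cross x-line → (9,6), t=8.3600 (wall)
  → r_5 = 8.3600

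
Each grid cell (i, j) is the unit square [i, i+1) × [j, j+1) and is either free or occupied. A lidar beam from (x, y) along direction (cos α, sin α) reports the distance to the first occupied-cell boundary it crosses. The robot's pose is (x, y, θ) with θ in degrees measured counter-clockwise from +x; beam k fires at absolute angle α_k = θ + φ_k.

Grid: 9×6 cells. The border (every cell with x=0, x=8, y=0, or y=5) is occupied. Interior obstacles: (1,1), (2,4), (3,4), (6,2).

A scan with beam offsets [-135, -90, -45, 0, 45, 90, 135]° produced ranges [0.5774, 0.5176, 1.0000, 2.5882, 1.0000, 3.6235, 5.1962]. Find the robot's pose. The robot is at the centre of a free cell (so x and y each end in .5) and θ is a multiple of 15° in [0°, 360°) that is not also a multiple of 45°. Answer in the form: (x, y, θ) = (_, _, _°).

(x, y, θ) = (5.5, 1.5, 15°)

Enumerate (i+0.5, j+0.5, θ) over the 24 free cells and 16 admissible headings. For each, cast all 7 beams and compare to the given ranges.
  (1.5, 4.5, 255°): beam 3 = 0.5774 ≠ 1.0000 ✗
  (3.5, 2.5, 15°): beam 1 = 1.7321 ≠ 0.5774 ✗
  (2.5, 1.5, 15°): beam 4 = 3.6235 ≠ 2.5882 ✗
  (7.5, 3.5, 120°): beam 1 = 0.5176 ≠ 0.5774 ✗
  (5.5, 3.5, 240°): beam 1 = 1.5529 ≠ 0.5774 ✗
  …
  (5.5, 1.5, 15°): r_1=0.5774, r_2=0.5176, r_3=1.0000, r_4=2.5882, r_5=1.0000, r_6=3.6235, r_7=5.1962 — all match ✓
Only this pose fits every beam.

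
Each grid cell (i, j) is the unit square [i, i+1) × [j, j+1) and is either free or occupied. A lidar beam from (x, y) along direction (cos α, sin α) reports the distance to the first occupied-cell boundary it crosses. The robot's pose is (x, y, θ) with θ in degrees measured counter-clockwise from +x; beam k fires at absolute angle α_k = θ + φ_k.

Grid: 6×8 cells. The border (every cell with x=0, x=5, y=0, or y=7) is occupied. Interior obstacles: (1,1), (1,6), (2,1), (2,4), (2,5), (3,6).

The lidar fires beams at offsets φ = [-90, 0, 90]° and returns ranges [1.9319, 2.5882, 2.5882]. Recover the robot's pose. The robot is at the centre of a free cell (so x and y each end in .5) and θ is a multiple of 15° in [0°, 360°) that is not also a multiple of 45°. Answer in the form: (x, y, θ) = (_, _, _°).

(x, y, θ) = (3.5, 3.5, 195°)

The pose lattice has 18·16 = 288 candidates. Test each by forward raycasting.
  (2.5, 3.5, 195°): beam 1 = 0.5176 ≠ 1.9319 ✗
  (4.5, 5.5, 15°): beam 2 = 0.5176 ≠ 2.5882 ✗
  (4.5, 1.5, 30°): beam 1 = 0.5774 ≠ 1.9319 ✗
  …
  (3.5, 3.5, 195°): r_1=1.9319, r_2=2.5882, r_3=2.5882 — all match ✓
Unique over the lattice → pose = (3.5, 3.5, 195°).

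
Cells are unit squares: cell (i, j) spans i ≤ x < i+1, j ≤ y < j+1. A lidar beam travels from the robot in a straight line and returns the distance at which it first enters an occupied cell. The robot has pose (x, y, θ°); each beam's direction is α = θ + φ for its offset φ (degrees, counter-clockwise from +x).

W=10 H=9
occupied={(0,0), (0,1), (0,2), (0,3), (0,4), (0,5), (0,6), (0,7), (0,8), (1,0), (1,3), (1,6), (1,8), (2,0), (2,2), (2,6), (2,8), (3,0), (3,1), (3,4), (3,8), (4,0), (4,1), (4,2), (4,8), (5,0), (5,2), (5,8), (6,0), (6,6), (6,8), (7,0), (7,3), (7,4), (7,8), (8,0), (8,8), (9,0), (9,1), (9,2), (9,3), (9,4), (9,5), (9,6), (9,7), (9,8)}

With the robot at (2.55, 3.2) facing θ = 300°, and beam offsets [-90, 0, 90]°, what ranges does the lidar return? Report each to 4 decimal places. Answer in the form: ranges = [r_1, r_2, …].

ranges = [0.4000, 0.2309, 1.6000]

beam 1: φ=-90°, α=210°
  d=(-0.8660,-0.5000)  start (2,3)  tX=0.6351 tY=0.4000  stride 1/|dx|=1.1547 1/|dy|=2.0000
    cross y-line → (2,2), t=0.4000 (wall)
  → r_1 = 0.4000
beam 2: φ=0°, α=300°
  d=(0.5000,-0.8660)  start (2,3)  tX=0.9000 tY=0.2309  stride 1/|dx|=2.0000 1/|dy|=1.1547
    cross y-line → (2,2), t=0.2309 (wall)
  → r_2 = 0.2309
beam 3: φ=90°, α=30°
  d=(0.8660,0.5000)  start (2,3)  tX=0.5196 tY=1.6000  stride 1/|dx|=1.1547 1/|dy|=2.0000
    cross x-line → (3,3), t=0.5196
    cross y-line → (3,4), t=1.6000 (wall)
  → r_3 = 1.6000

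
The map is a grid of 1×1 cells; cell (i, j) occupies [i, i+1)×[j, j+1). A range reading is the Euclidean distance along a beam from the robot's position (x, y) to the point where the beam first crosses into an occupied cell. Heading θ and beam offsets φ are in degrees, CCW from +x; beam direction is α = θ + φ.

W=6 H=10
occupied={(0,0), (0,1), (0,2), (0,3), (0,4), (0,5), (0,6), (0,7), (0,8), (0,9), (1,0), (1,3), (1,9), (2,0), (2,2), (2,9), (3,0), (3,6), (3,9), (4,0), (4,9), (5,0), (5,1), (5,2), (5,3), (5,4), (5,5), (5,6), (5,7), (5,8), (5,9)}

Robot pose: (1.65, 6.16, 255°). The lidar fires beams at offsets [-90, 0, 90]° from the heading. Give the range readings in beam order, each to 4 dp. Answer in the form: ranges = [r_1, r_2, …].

beam 1: φ=-90°, α=165°
  dir = (cos 165°, sin 165°) = (-0.9659, 0.2588); from cell (1,6)
  next x-line at t=0.6729, next y-line at t=3.2455; Δt_x=1.0353, Δt_y=3.8637
    x: enter (0,6) at t=0.6729 ← occupied
  → r_1 = 0.6729
beam 2: φ=0°, α=255°
  dir = (cos 255°, sin 255°) = (-0.2588, -0.9659); from cell (1,6)
  next x-line at t=2.5114, next y-line at t=0.1656; Δt_x=3.8637, Δt_y=1.0353
    y: enter (1,5) at t=0.1656
    y: enter (1,4) at t=1.2009
    y: enter (1,3) at t=2.2362 ← occupied
  → r_2 = 2.2362
beam 3: φ=90°, α=345°
  dir = (cos 345°, sin 345°) = (0.9659, -0.2588); from cell (1,6)
  next x-line at t=0.3623, next y-line at t=0.6182; Δt_x=1.0353, Δt_y=3.8637
    x: enter (2,6) at t=0.3623
    y: enter (2,5) at t=0.6182
    x: enter (3,5) at t=1.3976
    x: enter (4,5) at t=2.4329
    x: enter (5,5) at t=3.4682 ← occupied
  → r_3 = 3.4682

ranges = [0.6729, 2.2362, 3.4682]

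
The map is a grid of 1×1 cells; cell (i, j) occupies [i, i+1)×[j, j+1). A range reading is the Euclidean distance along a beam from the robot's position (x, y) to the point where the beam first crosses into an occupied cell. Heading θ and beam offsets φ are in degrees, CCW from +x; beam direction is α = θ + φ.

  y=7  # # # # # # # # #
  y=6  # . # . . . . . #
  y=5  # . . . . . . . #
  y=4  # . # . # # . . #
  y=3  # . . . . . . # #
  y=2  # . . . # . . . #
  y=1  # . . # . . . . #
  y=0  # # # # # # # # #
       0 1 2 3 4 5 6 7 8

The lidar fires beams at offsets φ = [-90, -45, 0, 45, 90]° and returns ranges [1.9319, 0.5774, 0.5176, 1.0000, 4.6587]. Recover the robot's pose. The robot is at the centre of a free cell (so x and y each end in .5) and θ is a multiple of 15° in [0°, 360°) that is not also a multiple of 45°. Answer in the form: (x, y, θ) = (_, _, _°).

Enumerate (i+0.5, j+0.5, θ) over the 35 free cells and 16 admissible headings. For each, cast all 5 beams and compare to the given ranges.
  (3.5, 2.5, 210°): beam 1 = 1.7321 ≠ 1.9319 ✗
  (7.5, 4.5, 255°): beam 1 = 1.5529 ≠ 1.9319 ✗
  (6.5, 4.5, 75°): beam 1 = 1.5529 ≠ 1.9319 ✗
  (3.5, 2.5, 255°): beam 1 = 2.5882 ≠ 1.9319 ✗
  …
  (5.5, 6.5, 105°): r_1=1.9319, r_2=0.5774, r_3=0.5176, r_4=1.0000, r_5=4.6587 — all match ✓
Unique over the lattice → pose = (5.5, 6.5, 105°).

(x, y, θ) = (5.5, 6.5, 105°)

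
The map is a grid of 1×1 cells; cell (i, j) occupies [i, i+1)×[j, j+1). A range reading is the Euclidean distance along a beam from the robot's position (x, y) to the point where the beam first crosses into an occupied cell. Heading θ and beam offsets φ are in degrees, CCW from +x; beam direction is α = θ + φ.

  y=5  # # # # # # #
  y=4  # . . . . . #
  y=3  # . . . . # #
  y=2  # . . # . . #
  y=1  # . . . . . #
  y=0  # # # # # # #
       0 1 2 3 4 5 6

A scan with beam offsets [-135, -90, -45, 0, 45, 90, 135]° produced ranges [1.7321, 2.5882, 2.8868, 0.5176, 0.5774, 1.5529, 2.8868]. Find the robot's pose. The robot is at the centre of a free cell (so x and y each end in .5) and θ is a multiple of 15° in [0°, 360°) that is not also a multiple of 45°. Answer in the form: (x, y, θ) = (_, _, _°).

(x, y, θ) = (3.5, 3.5, 255°)

Candidates: 18 free-cell centres × 16 headings = 288 poses. Raycast each; keep the one whose scan matches to 4 dp.
  (5.5, 2.5, 210°): beam 1 = 0.5176 ≠ 1.7321 ✗
  (4.5, 1.5, 165°): beam 2 = 1.9319 ≠ 2.5882 ✗
  (1.5, 2.5, 300°): beam 1 = 0.5176 ≠ 1.7321 ✗
  …
  (3.5, 3.5, 255°): r_1=1.7321, r_2=2.5882, r_3=2.8868, r_4=0.5176, r_5=0.5774, r_6=1.5529, r_7=2.8868 — all match ✓
No second candidate reproduces the full scan.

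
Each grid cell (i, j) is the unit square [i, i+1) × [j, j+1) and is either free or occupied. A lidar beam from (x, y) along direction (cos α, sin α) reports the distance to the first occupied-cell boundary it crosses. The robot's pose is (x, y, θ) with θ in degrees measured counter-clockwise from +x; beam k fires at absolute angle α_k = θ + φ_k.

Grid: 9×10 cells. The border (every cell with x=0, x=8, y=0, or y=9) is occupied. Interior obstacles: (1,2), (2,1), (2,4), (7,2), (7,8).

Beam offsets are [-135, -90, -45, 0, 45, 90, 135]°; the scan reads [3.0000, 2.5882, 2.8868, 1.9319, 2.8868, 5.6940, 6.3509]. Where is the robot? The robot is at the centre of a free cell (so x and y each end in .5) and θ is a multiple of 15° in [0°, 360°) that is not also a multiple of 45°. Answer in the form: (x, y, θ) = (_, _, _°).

The pose lattice has 51·16 = 816 candidates. Test each by forward raycasting.
  (3.5, 7.5, 210°): beam 1 = 1.5529 ≠ 3.0000 ✗
  (6.5, 7.5, 75°): beam 2 = 1.5529 ≠ 2.5882 ✗
  (3.5, 1.5, 120°): beam 1 = 1.9319 ≠ 3.0000 ✗
  (4.5, 6.5, 30°): beam 1 = 5.6940 ≠ 3.0000 ✗
  …
  (5.5, 3.5, 345°): r_1=3.0000, r_2=2.5882, r_3=2.8868, r_4=1.9319, r_5=2.8868, r_6=5.6940, r_7=6.3509 — all match ✓
Unique over the lattice → pose = (5.5, 3.5, 345°).

(x, y, θ) = (5.5, 3.5, 345°)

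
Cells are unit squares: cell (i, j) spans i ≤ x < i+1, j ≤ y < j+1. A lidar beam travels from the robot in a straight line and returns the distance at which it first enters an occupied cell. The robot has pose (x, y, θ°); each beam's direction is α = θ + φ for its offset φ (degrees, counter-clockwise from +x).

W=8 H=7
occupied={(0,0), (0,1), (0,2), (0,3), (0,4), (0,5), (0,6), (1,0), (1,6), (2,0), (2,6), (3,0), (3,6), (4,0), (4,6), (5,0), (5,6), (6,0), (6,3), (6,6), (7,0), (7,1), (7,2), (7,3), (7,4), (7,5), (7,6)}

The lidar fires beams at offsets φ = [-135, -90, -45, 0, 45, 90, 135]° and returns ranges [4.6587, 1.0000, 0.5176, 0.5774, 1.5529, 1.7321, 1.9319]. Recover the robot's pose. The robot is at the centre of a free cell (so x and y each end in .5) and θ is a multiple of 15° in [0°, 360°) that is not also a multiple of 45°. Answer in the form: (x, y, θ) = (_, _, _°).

Candidates: 29 free-cell centres × 16 headings = 464 poses. Raycast each; keep the one whose scan matches to 4 dp.
  (4.5, 5.5, 210°): beam 1 = 0.5176 ≠ 4.6587 ✗
  (3.5, 1.5, 165°): beam 1 = 3.0000 ≠ 4.6587 ✗
  (1.5, 3.5, 345°): beam 1 = 0.5774 ≠ 4.6587 ✗
  …
  (5.5, 1.5, 300°): r_1=4.6587, r_2=1.0000, r_3=0.5176, r_4=0.5774, r_5=1.5529, r_6=1.7321, r_7=1.9319 — all match ✓
Only this pose fits every beam.

(x, y, θ) = (5.5, 1.5, 300°)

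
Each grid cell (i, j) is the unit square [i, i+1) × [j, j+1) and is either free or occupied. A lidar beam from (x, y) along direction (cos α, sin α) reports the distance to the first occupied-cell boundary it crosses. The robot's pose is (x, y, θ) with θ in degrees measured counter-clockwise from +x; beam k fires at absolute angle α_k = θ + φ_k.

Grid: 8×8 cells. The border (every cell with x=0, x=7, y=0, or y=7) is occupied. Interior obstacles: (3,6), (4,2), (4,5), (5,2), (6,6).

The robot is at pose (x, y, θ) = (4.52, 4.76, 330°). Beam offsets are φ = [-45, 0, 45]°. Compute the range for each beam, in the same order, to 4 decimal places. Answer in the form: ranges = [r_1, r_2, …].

ranges = [1.8221, 2.8637, 2.5675]

beam 1: φ=-45°, α=285°
  cosα=0.2588 sinα=-0.9659 | (4,4) | tMaxX 1.8546 tMaxY 0.7868 | tΔX 3.8637 tΔY 1.0353
    t=0.7868 [y] (4,3)
    t=1.8221 [y] (4,2) — stop
  → r_1 = 1.8221
beam 2: φ=0°, α=330°
  cosα=0.8660 sinα=-0.5000 | (4,4) | tMaxX 0.5543 tMaxY 1.5200 | tΔX 1.1547 tΔY 2.0000
    t=0.5543 [x] (5,4)
    t=1.5200 [y] (5,3)
    t=1.7090 [x] (6,3)
    t=2.8637 [x] (7,3) — stop
  → r_2 = 2.8637
beam 3: φ=45°, α=15°
  cosα=0.9659 sinα=0.2588 | (4,4) | tMaxX 0.4969 tMaxY 0.9273 | tΔX 1.0353 tΔY 3.8637
    t=0.4969 [x] (5,4)
    t=0.9273 [y] (5,5)
    t=1.5322 [x] (6,5)
    t=2.5675 [x] (7,5) — stop
  → r_3 = 2.5675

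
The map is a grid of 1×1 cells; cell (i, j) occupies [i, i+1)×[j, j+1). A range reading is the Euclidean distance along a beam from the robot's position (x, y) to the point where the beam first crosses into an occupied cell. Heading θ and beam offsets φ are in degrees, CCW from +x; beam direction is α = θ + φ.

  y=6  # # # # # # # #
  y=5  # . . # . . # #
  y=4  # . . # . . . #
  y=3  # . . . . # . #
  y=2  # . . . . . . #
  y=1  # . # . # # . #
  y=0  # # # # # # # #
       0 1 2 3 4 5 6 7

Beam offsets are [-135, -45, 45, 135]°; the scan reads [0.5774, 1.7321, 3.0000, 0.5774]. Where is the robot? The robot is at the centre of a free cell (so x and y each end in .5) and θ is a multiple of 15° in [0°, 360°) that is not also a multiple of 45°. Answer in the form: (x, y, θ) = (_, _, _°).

(x, y, θ) = (5.5, 5.5, 255°)

Candidates: 23 free-cell centres × 16 headings = 368 poses. Raycast each; keep the one whose scan matches to 4 dp.
  (6.5, 2.5, 285°): beam 1 = 1.0000 ≠ 0.5774 ✗
  (4.5, 3.5, 240°): beam 1 = 1.9319 ≠ 0.5774 ✗
  (3.5, 3.5, 150°): beam 1 = 1.5529 ≠ 0.5774 ✗
  …
  (5.5, 5.5, 255°): r_1=0.5774, r_2=1.7321, r_3=3.0000, r_4=0.5774 — all match ✓
No second candidate reproduces the full scan.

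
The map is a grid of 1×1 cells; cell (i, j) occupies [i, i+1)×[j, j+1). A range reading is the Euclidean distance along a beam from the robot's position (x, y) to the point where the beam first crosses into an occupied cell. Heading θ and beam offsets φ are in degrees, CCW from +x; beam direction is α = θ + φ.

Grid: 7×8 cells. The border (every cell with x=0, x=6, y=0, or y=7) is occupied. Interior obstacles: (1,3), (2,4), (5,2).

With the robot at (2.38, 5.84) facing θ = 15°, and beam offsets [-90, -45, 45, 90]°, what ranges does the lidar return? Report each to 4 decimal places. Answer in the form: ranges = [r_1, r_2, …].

ranges = [0.8696, 4.1800, 1.3395, 1.2009]

beam 1: φ=-90°, α=285°
  dir = (cos 285°, sin 285°) = (0.2588, -0.9659); from cell (2,5)
  next x-line at t=2.3955, next y-line at t=0.8696; Δt_x=3.8637, Δt_y=1.0353
    y: enter (2,4) at t=0.8696 ← occupied
  → r_1 = 0.8696
beam 2: φ=-45°, α=330°
  dir = (cos 330°, sin 330°) = (0.8660, -0.5000); from cell (2,5)
  next x-line at t=0.7159, next y-line at t=1.6800; Δt_x=1.1547, Δt_y=2.0000
    x: enter (3,5) at t=0.7159
    y: enter (3,4) at t=1.6800
    x: enter (4,4) at t=1.8706
    x: enter (5,4) at t=3.0253
    y: enter (5,3) at t=3.6800
    x: enter (6,3) at t=4.1800 ← occupied
  → r_2 = 4.1800
beam 3: φ=45°, α=60°
  dir = (cos 60°, sin 60°) = (0.5000, 0.8660); from cell (2,5)
  next x-line at t=1.2400, next y-line at t=0.1848; Δt_x=2.0000, Δt_y=1.1547
    y: enter (2,6) at t=0.1848
    x: enter (3,6) at t=1.2400
    y: enter (3,7) at t=1.3395 ← occupied
  → r_3 = 1.3395
beam 4: φ=90°, α=105°
  dir = (cos 105°, sin 105°) = (-0.2588, 0.9659); from cell (2,5)
  next x-line at t=1.4682, next y-line at t=0.1656; Δt_x=3.8637, Δt_y=1.0353
    y: enter (2,6) at t=0.1656
    y: enter (2,7) at t=1.2009 ← occupied
  → r_4 = 1.2009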